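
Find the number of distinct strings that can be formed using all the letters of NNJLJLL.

Letter multiplicities in NNJLJLL: J×2, L×3, N×2.
Dividing 7! = 5040 by 3!·2!·2! = 24 for the repeated letters gives 210.

210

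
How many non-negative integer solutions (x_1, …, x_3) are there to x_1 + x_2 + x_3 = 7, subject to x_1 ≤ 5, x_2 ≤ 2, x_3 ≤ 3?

Without the upper bounds there are C(9,2) = 36 ways to split 7 among 3 variables.
Subtract solutions that violate a single cap (substitute x_i' = x_i − (cap_i+1)): x_1 ≥ 6 gives C(3,2) = 3; x_2 ≥ 3 gives C(6,2) = 15; x_3 ≥ 4 gives C(5,2) = 10. Together 28.
Add back pairs where two caps are both exceeded: 0 + 0 + 1 = 1.
By inclusion–exclusion the count is 36 − 28 + 1 = 9.

9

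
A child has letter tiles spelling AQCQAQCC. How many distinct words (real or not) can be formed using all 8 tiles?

AQCQAQCC has 8 letters with A appearing twice, C appearing 3 times, and Q appearing 3 times.
So there are 8! / (3!·3!·2!) = 560 distinguishable arrangements.

560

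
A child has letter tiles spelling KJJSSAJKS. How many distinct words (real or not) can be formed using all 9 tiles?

5040

The 9 letters of KJJSSAJKS have repeats: J appearing 3 times, K appearing twice, and S appearing 3 times.
Dividing 9! = 362880 by 3!·3!·2! = 72 for the repeated letters gives 5040.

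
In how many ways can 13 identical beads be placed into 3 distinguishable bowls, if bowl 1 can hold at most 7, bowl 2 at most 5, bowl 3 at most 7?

27

By stars and bars, unrestricted non-negative solutions to x_1+…+x_3 = 13 number C(13+2,2) = 105.
Subtract solutions that violate a single cap (substitute x_i' = x_i − (cap_i+1)): x_1 ≥ 8 gives C(7,2) = 21; x_2 ≥ 6 gives C(9,2) = 36; x_3 ≥ 8 gives C(7,2) = 21. Together 78.
No two caps can be exceeded simultaneously, so the pair terms are all 0.
By inclusion–exclusion the count is 105 − 78 + 0 = 27.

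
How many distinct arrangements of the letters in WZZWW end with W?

6

Fix W in the last position and arrange the remaining 4 letters.
Those 4 letters have W appearing twice and Z appearing twice, giving (4)!/(2!·2!) = 6.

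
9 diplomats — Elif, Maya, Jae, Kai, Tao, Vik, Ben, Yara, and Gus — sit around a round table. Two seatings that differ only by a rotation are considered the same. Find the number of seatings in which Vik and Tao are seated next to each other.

10080

Glue Vik and Tao into a block (2 internal orders). Seating 8 units around a circle gives (7)! arrangements.
So 2 × (7)! = 2 × 5040 = 10080.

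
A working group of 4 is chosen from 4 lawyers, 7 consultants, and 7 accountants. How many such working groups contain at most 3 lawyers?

3059

Split by how many lawyers are chosen (0 through 3).
Sum: C(4,0)·C(14,4) + C(4,1)·C(14,3) + C(4,2)·C(14,2) + C(4,3)·C(14,1) = 1001 + 1456 + 546 + 56 = 3059.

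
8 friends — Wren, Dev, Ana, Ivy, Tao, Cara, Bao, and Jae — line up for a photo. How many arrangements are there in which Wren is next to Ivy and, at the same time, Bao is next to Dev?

Treat {Wren,Ivy} as one block (2 orders) and {Bao,Dev} as another (2 orders).
That leaves 6 units to arrange: 2 × 2 × 6! = 4 × 720 = 2880.

2880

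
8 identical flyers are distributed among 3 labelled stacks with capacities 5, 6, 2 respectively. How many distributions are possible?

15

Ignoring the caps, the number of non-negative solutions to x_1+…+x_3 = 8 is C(10,2) = 45.
Subtract solutions that violate a single cap (substitute x_i' = x_i − (cap_i+1)): x_1 ≥ 6 gives C(4,2) = 6; x_2 ≥ 7 gives C(3,2) = 3; x_3 ≥ 3 gives C(7,2) = 21. Together 30.
No two caps can be exceeded simultaneously, so the pair terms are all 0.
By inclusion–exclusion the count is 45 − 30 + 0 = 15.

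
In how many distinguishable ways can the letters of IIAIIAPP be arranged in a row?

IIAIIAPP has 8 letters with A appearing twice, I appearing 4 times, and P appearing twice.
So there are 8! / (4!·2!·2!) = 420 distinguishable arrangements.

420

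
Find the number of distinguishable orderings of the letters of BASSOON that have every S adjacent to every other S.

Treat the 2 copies of S as a single block. The multiset to arrange is then {SS, A, B, N, O, O}, 6 items in all.
That gives (6)!/(2!) = 360 arrangements.

360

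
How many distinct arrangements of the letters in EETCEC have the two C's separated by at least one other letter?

Total arrangements of EETCEC: 6!/(3!·2!) = 60.
If the two C's are adjacent, glue them into one block, leaving 5 items to arrange: (5)!/(3!) = 20 ways.
Subtracting, 60 − 20 = 40 arrangements keep the C's apart.

40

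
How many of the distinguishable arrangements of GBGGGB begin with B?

5

With the first slot taken by B, it remains to arrange the other 5 letters (GGGGB).
Those 5 letters have G appearing 4 times, giving (5)!/(4!) = 5.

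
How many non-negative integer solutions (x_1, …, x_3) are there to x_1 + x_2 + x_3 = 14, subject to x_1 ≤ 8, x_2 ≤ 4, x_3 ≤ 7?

20

Ignoring the caps, the number of non-negative solutions to x_1+…+x_3 = 14 is C(16,2) = 120.
Subtract solutions that violate a single cap (substitute x_i' = x_i − (cap_i+1)): x_1 ≥ 9 gives C(7,2) = 21; x_2 ≥ 5 gives C(11,2) = 55; x_3 ≥ 8 gives C(8,2) = 28. Together 104.
Add back pairs where two caps are both exceeded: 1 + 0 + 3 = 4.
By inclusion–exclusion the count is 120 − 104 + 4 = 20.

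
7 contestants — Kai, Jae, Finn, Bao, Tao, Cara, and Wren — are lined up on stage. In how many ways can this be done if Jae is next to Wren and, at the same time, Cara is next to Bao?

Treat {Jae,Wren} as one block (2 orders) and {Cara,Bao} as another (2 orders).
That leaves 5 units to arrange: 2 × 2 × 5! = 4 × 120 = 480.

480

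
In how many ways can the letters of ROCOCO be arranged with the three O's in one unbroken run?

Treat the 3 copies of O as a single block. The multiset to arrange is then {OOO, C, C, R}, 4 items in all.
That gives (4)!/(2!) = 12 arrangements.

12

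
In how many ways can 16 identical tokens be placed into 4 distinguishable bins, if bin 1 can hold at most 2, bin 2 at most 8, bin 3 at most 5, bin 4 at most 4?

19

Without the upper bounds there are C(19,3) = 969 ways to split 16 among 4 bins.
Subtract solutions that violate a single cap (substitute x_i' = x_i − (cap_i+1)): x_1 ≥ 3 gives C(16,3) = 560; x_2 ≥ 9 gives C(10,3) = 120; x_3 ≥ 6 gives C(13,3) = 286; x_4 ≥ 5 gives C(14,3) = 364. Together 1330.
Add back pairs where two caps are both exceeded: 35 + 120 + 165 + 4 + 10 + 56 = 390.
Subtract triples: 0 + 0 + 10 + 0 = 10.
By inclusion–exclusion the count is 969 − 1330 + 390 − 10 = 19.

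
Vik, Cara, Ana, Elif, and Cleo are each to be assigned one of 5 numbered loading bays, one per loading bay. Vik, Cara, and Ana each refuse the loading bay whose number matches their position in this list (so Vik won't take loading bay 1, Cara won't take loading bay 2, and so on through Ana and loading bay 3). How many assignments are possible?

64

Let Aᵢ (for i ∈ {1, 2, 3}) be the placements that put person i in their forbidden loading bay. Any j of these fix j positions, leaving (5−j)! ways to fill the rest, and there are C(3,j) ways to pick which j.
By inclusion–exclusion, the number of valid placements is Σ_{j=0}^{3} (−1)^j C(3,j)·(5−j)!.
Computing: 120 − 72 + 18 − 2 = 64.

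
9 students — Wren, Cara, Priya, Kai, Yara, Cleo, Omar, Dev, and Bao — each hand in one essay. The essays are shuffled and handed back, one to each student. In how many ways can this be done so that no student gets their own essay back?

Count assignments avoiding every fixed point. For any j of the 9 students fixed to their own essay, the other 9−j can be arranged in (9−j)! ways.
By inclusion–exclusion this is Σ_{j=0}^{9} (−1)^j C(9,j)·(9−j)!.
Computing: 362880 − 362880 + 181440 − 60480 + 15120 − 3024 + 504 − 72 + 9 − 1 = 133496.

133496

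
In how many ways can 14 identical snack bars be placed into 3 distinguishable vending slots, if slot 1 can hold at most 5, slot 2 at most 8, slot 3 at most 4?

By stars and bars, unrestricted non-negative solutions to x_1+…+x_3 = 14 number C(14+2,2) = 120.
Subtract solutions that violate a single cap (substitute x_i' = x_i − (cap_i+1)): x_1 ≥ 6 gives C(10,2) = 45; x_2 ≥ 9 gives C(7,2) = 21; x_3 ≥ 5 gives C(11,2) = 55. Together 121.
Add back pairs where two caps are both exceeded: 0 + 10 + 1 = 11.
By inclusion–exclusion the count is 120 − 121 + 11 = 10.

10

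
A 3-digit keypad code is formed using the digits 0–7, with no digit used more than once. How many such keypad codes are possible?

Choose and order 3 of the 8 symbols: the first digit has 8 options, the next 7, then 6.
8 × 7 × 6 = 336.

336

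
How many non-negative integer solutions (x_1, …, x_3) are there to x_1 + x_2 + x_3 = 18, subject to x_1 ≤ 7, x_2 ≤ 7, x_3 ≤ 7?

10

By stars and bars, unrestricted non-negative solutions to x_1+…+x_3 = 18 number C(18+2,2) = 190.
Subtract solutions that violate a single cap (substitute x_i' = x_i − (cap_i+1)): x_1 ≥ 8 gives C(12,2) = 66; x_2 ≥ 8 gives C(12,2) = 66; x_3 ≥ 8 gives C(12,2) = 66. Together 198.
Add back pairs where two caps are both exceeded: 6 + 6 + 6 = 18.
By inclusion–exclusion the count is 190 − 198 + 18 = 10.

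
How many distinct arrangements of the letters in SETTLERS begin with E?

1260

Fix E in the first position and arrange the remaining 7 letters.
Those 7 letters have S appearing twice and T appearing twice, giving (7)!/(2!·2!) = 1260.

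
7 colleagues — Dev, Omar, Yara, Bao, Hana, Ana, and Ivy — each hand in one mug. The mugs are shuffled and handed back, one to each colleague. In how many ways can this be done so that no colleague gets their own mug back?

1854

This is the derangement count D_7: permutations of 7 items with no fixed point.
By inclusion–exclusion this is Σ_{j=0}^{7} (−1)^j C(7,j)·(7−j)!.
Computing: 5040 − 5040 + 2520 − 840 + 210 − 42 + 7 − 1 = 1854.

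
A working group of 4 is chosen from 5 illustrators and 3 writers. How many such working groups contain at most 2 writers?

65

Split by how many writers are chosen (0 through 2).
Sum: C(3,0)·C(5,4) + C(3,1)·C(5,3) + C(3,2)·C(5,2) = 5 + 30 + 30 = 65.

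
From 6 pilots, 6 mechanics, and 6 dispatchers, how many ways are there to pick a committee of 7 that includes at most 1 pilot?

Split by how many pilots are chosen (0 through 1).
Sum: C(6,0)·C(12,7) + C(6,1)·C(12,6) = 792 + 5544 = 6336.

6336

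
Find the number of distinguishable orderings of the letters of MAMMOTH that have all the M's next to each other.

Treat the 3 copies of M as a single block. The multiset to arrange is then {MMM, A, H, O, T}, 5 items in all.
All 5 items are distinct, so there are (5)! = 120 arrangements.

120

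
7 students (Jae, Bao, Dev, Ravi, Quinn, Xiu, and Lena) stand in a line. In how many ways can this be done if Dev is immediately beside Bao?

Place the 5 others and the Dev-Bao pair as 6 objects in a line; the pair has 2 internal arrangements.
That gives 2 × 6! = 2 × 720 = 1440.

1440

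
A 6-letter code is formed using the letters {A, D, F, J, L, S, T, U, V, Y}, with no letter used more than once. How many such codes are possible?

151200

With no repetition, fill the 6 letters in order: 10 choices, then 9, down to 5.
10 × 9 × 8 × 7 × 6 × 5 = 151200.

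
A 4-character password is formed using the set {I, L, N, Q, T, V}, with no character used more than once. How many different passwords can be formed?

With no repetition, fill the 4 characters in order: 6 choices, then 5, down to 3.
That product is 6 × 5 × 4 × 3 = 360.

360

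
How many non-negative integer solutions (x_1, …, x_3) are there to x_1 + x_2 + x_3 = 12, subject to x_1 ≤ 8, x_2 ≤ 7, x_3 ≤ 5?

By stars and bars, unrestricted non-negative solutions to x_1+…+x_3 = 12 number C(12+2,2) = 91.
Subtract solutions that violate a single cap (substitute x_i' = x_i − (cap_i+1)): x_1 ≥ 9 gives C(5,2) = 10; x_2 ≥ 8 gives C(6,2) = 15; x_3 ≥ 6 gives C(8,2) = 28. Together 53.
No two caps can be exceeded simultaneously, so the pair terms are all 0.
By inclusion–exclusion the count is 91 − 53 + 0 = 38.

38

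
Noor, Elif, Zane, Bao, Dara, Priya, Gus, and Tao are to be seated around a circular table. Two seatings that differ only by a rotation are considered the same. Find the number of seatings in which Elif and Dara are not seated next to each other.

3600

Without the restriction there are (7)! = 5040 seatings.
Those with Elif next to Dara: fuse the pair into one unit and seat 7 units around a circle — 2·(6)! = 1440.
Subtracting, 5040 − 1440 = 3600.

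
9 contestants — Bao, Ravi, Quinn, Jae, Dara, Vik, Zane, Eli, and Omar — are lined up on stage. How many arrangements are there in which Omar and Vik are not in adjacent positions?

282240

There are 9! = 362880 arrangements in all. If Omar and Vik are adjacent, merging them into one block gives 2·(8)! = 80640 arrangements.
Complementary counting: 362880 − 80640 = 282240.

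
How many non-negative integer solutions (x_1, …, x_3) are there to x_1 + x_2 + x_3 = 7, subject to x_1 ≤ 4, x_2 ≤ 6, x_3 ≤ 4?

Ignoring the caps, the number of non-negative solutions to x_1+…+x_3 = 7 is C(9,2) = 36.
Subtract solutions that violate a single cap (substitute x_i' = x_i − (cap_i+1)): x_1 ≥ 5 gives C(4,2) = 6; x_2 ≥ 7 gives C(2,2) = 1; x_3 ≥ 5 gives C(4,2) = 6. Together 13.
No two caps can be exceeded simultaneously, so the pair terms are all 0.
By inclusion–exclusion the count is 36 − 13 + 0 = 23.

23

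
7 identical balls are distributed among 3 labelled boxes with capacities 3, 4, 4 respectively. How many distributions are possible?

14

By stars and bars, unrestricted non-negative solutions to x_1+…+x_3 = 7 number C(7+2,2) = 36.
Subtract solutions that violate a single cap (substitute x_i' = x_i − (cap_i+1)): x_1 ≥ 4 gives C(5,2) = 10; x_2 ≥ 5 gives C(4,2) = 6; x_3 ≥ 5 gives C(4,2) = 6. Together 22.
No two caps can be exceeded simultaneously, so the pair terms are all 0.
By inclusion–exclusion the count is 36 − 22 + 0 = 14.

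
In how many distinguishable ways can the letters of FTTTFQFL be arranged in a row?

Letter multiplicities in FTTTFQFL: F×3, L×1, Q×1, T×3.
The number of distinct arrangements is 8!/(3!·3!) = 40320/36 = 1120.

1120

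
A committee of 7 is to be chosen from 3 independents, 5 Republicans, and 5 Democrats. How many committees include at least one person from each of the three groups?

Unrestricted: C(13,7) = 1716 ways to pick any 7 of the 13.
Selections missing a whole group: no independents → C(10,7) = 120; no Republicans → C(8,7) = 8; no Democrats → C(8,7) = 8.
Add back selections omitting two groups (i.e. drawn from a single group): C(3,7) + C(5,7) + C(5,7) = 0.
By inclusion–exclusion: 1716 − 136 + 0 = 1580.

1580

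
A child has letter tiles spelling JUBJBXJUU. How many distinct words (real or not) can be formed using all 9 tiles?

5040

JUBJBXJUU has 9 letters with B appearing twice, J appearing 3 times, and U appearing 3 times.
So there are 9! / (3!·3!·2!) = 5040 distinguishable arrangements.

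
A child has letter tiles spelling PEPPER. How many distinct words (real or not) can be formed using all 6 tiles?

The 6 letters of PEPPER have repeats: E appearing twice and P appearing 3 times.
Dividing 6! = 720 by 3!·2! = 12 for the repeated letters gives 60.

60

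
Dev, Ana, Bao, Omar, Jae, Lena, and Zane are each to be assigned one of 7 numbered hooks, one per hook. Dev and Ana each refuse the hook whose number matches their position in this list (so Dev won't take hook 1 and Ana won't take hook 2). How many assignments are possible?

Let Aᵢ (for i ∈ {1, 2}) be the placements that put person i in their forbidden hook. Any j of these fix j positions, leaving (7−j)! ways to fill the rest, and there are C(2,j) ways to pick which j.
By inclusion–exclusion, the number of valid placements is Σ_{j=0}^{2} (−1)^j C(2,j)·(7−j)!.
Computing: 5040 − 1440 + 120 = 3720.

3720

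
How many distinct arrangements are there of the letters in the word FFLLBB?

FFLLBB has 6 letters with B appearing twice, F appearing twice, and L appearing twice.
Dividing 6! = 720 by 2!·2!·2! = 8 for the repeated letters gives 90.

90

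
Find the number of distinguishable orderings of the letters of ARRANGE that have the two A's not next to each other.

There are 7!/(2!·2!) = 1260 arrangements of ARRANGE in total.
Arrangements with the A's together: treat AA as one letter, giving (6)!/(2!) = 360.
Subtracting, 1260 − 360 = 900 arrangements keep the A's apart.

900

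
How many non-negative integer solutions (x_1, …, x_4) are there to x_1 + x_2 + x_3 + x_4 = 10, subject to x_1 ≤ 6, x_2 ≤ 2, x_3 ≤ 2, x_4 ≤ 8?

By stars and bars, unrestricted non-negative solutions to x_1+…+x_4 = 10 number C(10+3,3) = 286.
Subtract solutions that violate a single cap (substitute x_i' = x_i − (cap_i+1)): x_1 ≥ 7 gives C(6,3) = 20; x_2 ≥ 3 gives C(10,3) = 120; x_3 ≥ 3 gives C(10,3) = 120; x_4 ≥ 9 gives C(4,3) = 4. Together 264.
Add back pairs where two caps are both exceeded: 1 + 1 + 0 + 35 + 0 + 0 = 37.
By inclusion–exclusion the count is 286 − 264 + 37 = 59.

59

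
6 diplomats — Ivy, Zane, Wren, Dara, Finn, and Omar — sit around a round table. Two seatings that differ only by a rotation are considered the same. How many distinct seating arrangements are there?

120

Around a circle, 6 distinct people have 6!/6 = (5)! = 120 rotationally distinct seatings.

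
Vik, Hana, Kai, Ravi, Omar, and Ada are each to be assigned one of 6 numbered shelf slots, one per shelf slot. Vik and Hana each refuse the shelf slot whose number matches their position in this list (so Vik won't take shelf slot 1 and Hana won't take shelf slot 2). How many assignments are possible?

Let Aᵢ (for i ∈ {1, 2}) be the placements that put person i in their forbidden shelf slot. Any j of these fix j positions, leaving (6−j)! ways to fill the rest, and there are C(2,j) ways to pick which j.
By inclusion–exclusion, the number of valid placements is Σ_{j=0}^{2} (−1)^j C(2,j)·(6−j)!.
Computing: 720 − 240 + 24 = 504.

504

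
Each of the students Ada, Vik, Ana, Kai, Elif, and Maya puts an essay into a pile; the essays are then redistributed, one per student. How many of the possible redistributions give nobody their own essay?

265

Count assignments avoiding every fixed point. For any j of the 6 students fixed to their own essay, the other 6−j can be arranged in (6−j)! ways.
By inclusion–exclusion this is Σ_{j=0}^{6} (−1)^j C(6,j)·(6−j)!.
Computing: 720 − 720 + 360 − 120 + 30 − 6 + 1 = 265.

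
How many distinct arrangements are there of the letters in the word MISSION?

Letter multiplicities in MISSION: I×2, M×1, N×1, O×1, S×2.
The number of distinct arrangements is 7!/(2!·2!) = 5040/4 = 1260.

1260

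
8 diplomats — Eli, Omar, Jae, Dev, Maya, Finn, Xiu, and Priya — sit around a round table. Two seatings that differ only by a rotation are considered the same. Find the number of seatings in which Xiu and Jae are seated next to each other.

Glue Xiu and Jae into a block (2 internal orders). Seating 7 units around a circle gives (6)! arrangements.
So 2 × (6)! = 2 × 720 = 1440.

1440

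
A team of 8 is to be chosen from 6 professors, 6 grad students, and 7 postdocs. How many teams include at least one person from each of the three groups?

72513

With no constraint there are C(19,8) = 75582 possible selections.
Selections missing a whole group: no professors → C(13,8) = 1287; no grad students → C(13,8) = 1287; no postdocs → C(12,8) = 495.
Add back selections omitting two groups (i.e. drawn from a single group): C(6,8) + C(6,8) + C(7,8) = 0.
By inclusion–exclusion: 75582 − 3069 + 0 = 72513.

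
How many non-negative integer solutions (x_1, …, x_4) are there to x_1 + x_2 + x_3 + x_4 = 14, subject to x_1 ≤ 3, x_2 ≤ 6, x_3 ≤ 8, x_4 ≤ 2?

42

By stars and bars, unrestricted non-negative solutions to x_1+…+x_4 = 14 number C(14+3,3) = 680.
Subtract solutions that violate a single cap (substitute x_i' = x_i − (cap_i+1)): x_1 ≥ 4 gives C(13,3) = 286; x_2 ≥ 7 gives C(10,3) = 120; x_3 ≥ 9 gives C(8,3) = 56; x_4 ≥ 3 gives C(14,3) = 364. Together 826.
Add back pairs where two caps are both exceeded: 20 + 4 + 120 + 0 + 35 + 10 = 189.
Subtract triples: 0 + 1 + 0 + 0 = 1.
By inclusion–exclusion the count is 680 − 826 + 189 − 1 = 42.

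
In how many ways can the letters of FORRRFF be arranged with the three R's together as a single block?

20

Treat the 3 copies of R as a single block. The multiset to arrange is then {RRR, F, F, F, O}, 5 items in all.
That gives (5)!/(3!) = 20 arrangements.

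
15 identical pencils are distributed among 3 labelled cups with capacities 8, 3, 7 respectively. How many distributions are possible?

Without the upper bounds there are C(17,2) = 136 ways to split 15 among 3 cups.
Subtract solutions that violate a single cap (substitute x_i' = x_i − (cap_i+1)): x_1 ≥ 9 gives C(8,2) = 28; x_2 ≥ 4 gives C(13,2) = 78; x_3 ≥ 8 gives C(9,2) = 36. Together 142.
Add back pairs where two caps are both exceeded: 6 + 0 + 10 = 16.
By inclusion–exclusion the count is 136 − 142 + 16 = 10.

10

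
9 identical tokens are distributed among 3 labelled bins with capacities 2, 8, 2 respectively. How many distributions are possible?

8

By stars and bars, unrestricted non-negative solutions to x_1+…+x_3 = 9 number C(9+2,2) = 55.
Subtract solutions that violate a single cap (substitute x_i' = x_i − (cap_i+1)): x_1 ≥ 3 gives C(8,2) = 28; x_2 ≥ 9 gives C(2,2) = 1; x_3 ≥ 3 gives C(8,2) = 28. Together 57.
Add back pairs where two caps are both exceeded: 0 + 10 + 0 = 10.
By inclusion–exclusion the count is 55 − 57 + 10 = 8.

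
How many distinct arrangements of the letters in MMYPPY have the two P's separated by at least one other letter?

60

There are 6!/(2!·2!·2!) = 90 arrangements of MMYPPY in total.
Arrangements with the P's together: treat PP as one letter, giving (5)!/(2!·2!) = 30.
Hence 90 − 30 = 60.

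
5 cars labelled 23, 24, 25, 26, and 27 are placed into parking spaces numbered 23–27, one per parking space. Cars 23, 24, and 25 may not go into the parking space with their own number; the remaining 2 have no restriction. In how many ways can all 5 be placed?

64

Let Aᵢ (for i ∈ {23, 24, 25}) be the placements that put car i in its forbidden parking space. Any j of these fix j positions, leaving (5−j)! ways to fill the rest, and there are C(3,j) ways to pick which j.
By inclusion–exclusion, the number of valid placements is Σ_{j=0}^{3} (−1)^j C(3,j)·(5−j)!.
Computing: 120 − 72 + 18 − 2 = 64.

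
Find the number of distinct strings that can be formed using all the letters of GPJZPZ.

The 6 letters of GPJZPZ have repeats: P appearing twice and Z appearing twice.
The number of distinct arrangements is 6!/(2!·2!) = 720/4 = 180.

180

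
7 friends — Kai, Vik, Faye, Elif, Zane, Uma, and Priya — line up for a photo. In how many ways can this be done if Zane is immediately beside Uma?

Glue Zane and Uma into one block (2 internal orders), leaving 6 units to arrange in a row.
So the count is 2·(6)! = 1440.

1440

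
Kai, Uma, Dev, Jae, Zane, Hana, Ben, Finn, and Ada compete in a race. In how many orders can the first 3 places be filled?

There are 9 choices for 1st place, 8 for 2nd, and 7 for 3rd.
That gives 9 × 8 × 7 = 504.

504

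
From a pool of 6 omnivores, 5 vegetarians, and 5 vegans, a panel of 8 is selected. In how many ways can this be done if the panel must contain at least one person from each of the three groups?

Total 8-person selections from all 16: C(16,8) = 12870.
Subtract selections that omit an entire group: no omnivores → C(10,8) = 45; no vegetarians → C(11,8) = 165; no vegans → C(11,8) = 165.
Add back selections omitting two groups (i.e. drawn from a single group): C(6,8) + C(5,8) + C(5,8) = 0.
By inclusion–exclusion: 12870 − 375 + 0 = 12495.

12495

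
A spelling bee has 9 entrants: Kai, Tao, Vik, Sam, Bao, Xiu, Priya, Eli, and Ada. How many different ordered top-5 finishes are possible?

15120

This is an ordered selection of 5 from 9: P(9,5).
That gives 9 × 8 × 7 × 6 × 5 = 15120.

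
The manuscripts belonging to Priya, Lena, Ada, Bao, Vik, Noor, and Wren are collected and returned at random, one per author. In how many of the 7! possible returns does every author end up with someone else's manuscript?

1854

This is the derangement count D_7: permutations of 7 items with no fixed point.
By inclusion–exclusion this is Σ_{j=0}^{7} (−1)^j C(7,j)·(7−j)!.
Computing: 5040 − 5040 + 2520 − 840 + 210 − 42 + 7 − 1 = 1854.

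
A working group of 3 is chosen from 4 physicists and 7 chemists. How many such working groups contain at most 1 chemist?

46

Split by how many chemists are chosen (0 through 1).
Sum: C(7,0)·C(4,3) + C(7,1)·C(4,2) = 4 + 42 = 46.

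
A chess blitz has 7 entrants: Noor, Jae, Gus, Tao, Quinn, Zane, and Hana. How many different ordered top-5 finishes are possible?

This is an ordered selection of 5 from 7: P(7,5).
That gives 7 × 6 × 5 × 4 × 3 = 2520.

2520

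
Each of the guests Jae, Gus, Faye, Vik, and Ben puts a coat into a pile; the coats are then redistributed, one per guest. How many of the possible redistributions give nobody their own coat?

Let Aᵢ be the assignments in which guest i gets their own coat. We want the size of the complement of A₁∪…∪A_5.
By inclusion–exclusion this is Σ_{j=0}^{5} (−1)^j C(5,j)·(5−j)!.
Computing: 120 − 120 + 60 − 20 + 5 − 1 = 44.

44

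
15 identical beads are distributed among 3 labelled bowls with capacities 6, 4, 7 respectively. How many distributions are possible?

Ignoring the caps, the number of non-negative solutions to x_1+…+x_3 = 15 is C(17,2) = 136.
Subtract solutions that violate a single cap (substitute x_i' = x_i − (cap_i+1)): x_1 ≥ 7 gives C(10,2) = 45; x_2 ≥ 5 gives C(12,2) = 66; x_3 ≥ 8 gives C(9,2) = 36. Together 147.
Add back pairs where two caps are both exceeded: 10 + 1 + 6 = 17.
By inclusion–exclusion the count is 136 − 147 + 17 = 6.

6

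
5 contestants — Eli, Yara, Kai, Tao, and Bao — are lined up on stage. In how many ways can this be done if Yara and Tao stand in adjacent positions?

Place the 3 others and the Yara-Tao pair as 4 objects in a line; the pair has 2 internal arrangements.
That gives 2 × 4! = 2 × 24 = 48.

48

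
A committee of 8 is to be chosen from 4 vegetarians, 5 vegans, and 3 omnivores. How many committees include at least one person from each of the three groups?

With no constraint there are C(12,8) = 495 possible selections.
Subtract selections that omit an entire group: no vegetarians → C(8,8) = 1; no vegans → C(7,8) = 0; no omnivores → C(9,8) = 9.
Add back selections omitting two groups (i.e. drawn from a single group): C(4,8) + C(5,8) + C(3,8) = 0.
By inclusion–exclusion: 495 − 10 + 0 = 485.

485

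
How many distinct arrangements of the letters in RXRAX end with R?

Fix R in the last position and arrange the remaining 4 letters.
Those 4 letters have X appearing twice, giving (4)!/(2!) = 12.

12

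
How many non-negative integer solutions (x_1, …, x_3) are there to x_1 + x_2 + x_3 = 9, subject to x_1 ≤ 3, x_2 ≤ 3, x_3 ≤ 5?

By stars and bars, unrestricted non-negative solutions to x_1+…+x_3 = 9 number C(9+2,2) = 55.
Subtract solutions that violate a single cap (substitute x_i' = x_i − (cap_i+1)): x_1 ≥ 4 gives C(7,2) = 21; x_2 ≥ 4 gives C(7,2) = 21; x_3 ≥ 6 gives C(5,2) = 10. Together 52.
Add back pairs where two caps are both exceeded: 3 + 0 + 0 = 3.
By inclusion–exclusion the count is 55 − 52 + 3 = 6.

6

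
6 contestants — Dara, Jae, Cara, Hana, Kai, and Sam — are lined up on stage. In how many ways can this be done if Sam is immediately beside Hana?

Treat {Sam, Hana} as a single unit. There are 5 units to order, and the pair itself can be ordered 2 ways.
So the count is 2·(5)! = 240.

240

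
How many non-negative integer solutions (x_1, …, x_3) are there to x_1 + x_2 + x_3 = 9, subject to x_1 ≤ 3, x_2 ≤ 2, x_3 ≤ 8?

11

By stars and bars, unrestricted non-negative solutions to x_1+…+x_3 = 9 number C(9+2,2) = 55.
Subtract solutions that violate a single cap (substitute x_i' = x_i − (cap_i+1)): x_1 ≥ 4 gives C(7,2) = 21; x_2 ≥ 3 gives C(8,2) = 28; x_3 ≥ 9 gives C(2,2) = 1. Together 50.
Add back pairs where two caps are both exceeded: 6 + 0 + 0 = 6.
By inclusion–exclusion the count is 55 − 50 + 6 = 11.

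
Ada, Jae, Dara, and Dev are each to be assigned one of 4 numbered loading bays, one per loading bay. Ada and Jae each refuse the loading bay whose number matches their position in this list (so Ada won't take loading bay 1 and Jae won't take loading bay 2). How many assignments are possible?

Let Aᵢ (for i ∈ {1, 2}) be the placements that put person i in their forbidden loading bay. Any j of these fix j positions, leaving (4−j)! ways to fill the rest, and there are C(2,j) ways to pick which j.
By inclusion–exclusion, the number of valid placements is Σ_{j=0}^{2} (−1)^j C(2,j)·(4−j)!.
Computing: 24 − 12 + 2 = 14.

14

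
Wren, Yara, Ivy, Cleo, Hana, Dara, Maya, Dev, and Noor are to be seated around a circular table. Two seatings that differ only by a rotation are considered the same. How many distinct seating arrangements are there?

40320

Fix one person's seat to break rotational symmetry; the remaining 8 people can be arranged in (8)! = 40320 ways.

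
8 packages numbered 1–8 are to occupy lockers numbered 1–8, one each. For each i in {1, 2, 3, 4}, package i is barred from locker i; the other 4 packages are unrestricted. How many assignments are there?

24024

Let Aᵢ (for 1 ≤ i ≤ 4) be the placements that put package i in its forbidden locker. Any j of these fix j positions, leaving (8−j)! ways to fill the rest, and there are C(4,j) ways to pick which j.
By inclusion–exclusion, the number of valid placements is Σ_{j=0}^{4} (−1)^j C(4,j)·(8−j)!.
Computing: 40320 − 20160 + 4320 − 480 + 24 = 24024.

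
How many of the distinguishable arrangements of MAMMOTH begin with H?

120

Fix H in the first position and arrange the remaining 6 letters.
Those 6 letters have M appearing 3 times, giving (6)!/(3!) = 120.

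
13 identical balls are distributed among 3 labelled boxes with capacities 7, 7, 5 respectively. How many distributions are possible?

Without the upper bounds there are C(15,2) = 105 ways to split 13 among 3 boxes.
Subtract solutions that violate a single cap (substitute x_i' = x_i − (cap_i+1)): x_1 ≥ 8 gives C(7,2) = 21; x_2 ≥ 8 gives C(7,2) = 21; x_3 ≥ 6 gives C(9,2) = 36. Together 78.
No two caps can be exceeded simultaneously, so the pair terms are all 0.
By inclusion–exclusion the count is 105 − 78 + 0 = 27.

27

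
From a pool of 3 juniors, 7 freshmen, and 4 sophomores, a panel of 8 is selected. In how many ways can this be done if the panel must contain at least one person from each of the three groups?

2793

With no constraint there are C(14,8) = 3003 possible selections.
Selections missing a whole group: no juniors → C(11,8) = 165; no freshmen → C(7,8) = 0; no sophomores → C(10,8) = 45.
Add back selections omitting two groups (i.e. drawn from a single group): C(3,8) + C(7,8) + C(4,8) = 0.
By inclusion–exclusion: 3003 − 210 + 0 = 2793.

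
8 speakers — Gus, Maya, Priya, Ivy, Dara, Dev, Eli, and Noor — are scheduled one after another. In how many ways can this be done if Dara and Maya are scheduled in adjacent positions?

10080

Treat {Dara, Maya} as a single unit. There are 7 units to order, and the pair itself can be ordered 2 ways.
That gives 2 × 7! = 2 × 5040 = 10080.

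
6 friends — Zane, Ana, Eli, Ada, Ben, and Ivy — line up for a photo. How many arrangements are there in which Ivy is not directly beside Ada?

480

There are 6! = 720 arrangements in all. If Ivy and Ada are adjacent, merging them into one block gives 2·(5)! = 240 arrangements.
So 720 − 240 = 480 arrangements keep them apart.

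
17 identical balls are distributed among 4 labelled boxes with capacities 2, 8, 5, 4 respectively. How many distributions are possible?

Without the upper bounds there are C(20,3) = 1140 ways to split 17 among 4 boxes.
Subtract solutions that violate a single cap (substitute x_i' = x_i − (cap_i+1)): x_1 ≥ 3 gives C(17,3) = 680; x_2 ≥ 9 gives C(11,3) = 165; x_3 ≥ 6 gives C(14,3) = 364; x_4 ≥ 5 gives C(15,3) = 455. Together 1664.
Add back pairs where two caps are both exceeded: 56 + 165 + 220 + 10 + 20 + 84 = 555.
Subtract triples: 0 + 1 + 20 + 0 = 21.
By inclusion–exclusion the count is 1140 − 1664 + 555 − 21 = 10.

10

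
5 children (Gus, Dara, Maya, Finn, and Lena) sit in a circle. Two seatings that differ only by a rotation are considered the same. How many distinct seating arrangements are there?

Around a circle, 5 distinct people have 5!/5 = (4)! = 24 rotationally distinct seatings.

24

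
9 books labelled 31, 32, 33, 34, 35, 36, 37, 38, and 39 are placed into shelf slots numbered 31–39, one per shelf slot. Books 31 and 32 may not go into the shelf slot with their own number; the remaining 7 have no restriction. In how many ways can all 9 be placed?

Let Aᵢ (for i ∈ {31, 32}) be the placements that put book i in its forbidden shelf slot. Any j of these fix j positions, leaving (9−j)! ways to fill the rest, and there are C(2,j) ways to pick which j.
By inclusion–exclusion, the number of valid placements is Σ_{j=0}^{2} (−1)^j C(2,j)·(9−j)!.
Computing: 362880 − 80640 + 5040 = 287280.

287280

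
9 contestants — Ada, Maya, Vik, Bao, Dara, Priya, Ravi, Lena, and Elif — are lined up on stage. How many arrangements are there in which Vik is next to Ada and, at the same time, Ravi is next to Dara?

Treat {Vik,Ada} as one block (2 orders) and {Ravi,Dara} as another (2 orders).
That leaves 7 units to arrange: 2 × 2 × 7! = 4 × 5040 = 20160.

20160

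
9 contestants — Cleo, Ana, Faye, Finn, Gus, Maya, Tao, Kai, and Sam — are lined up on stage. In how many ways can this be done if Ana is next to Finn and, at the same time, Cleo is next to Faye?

Treat {Ana,Finn} as one block (2 orders) and {Cleo,Faye} as another (2 orders).
That leaves 7 units to arrange: 2 × 2 × 7! = 4 × 5040 = 20160.

20160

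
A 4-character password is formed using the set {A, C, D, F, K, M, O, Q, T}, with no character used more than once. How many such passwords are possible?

3024

Choose and order 4 of the 9 symbols: the first character has 9 options, the next 8, then 7, 6.
That product is 9 × 8 × 7 × 6 = 3024.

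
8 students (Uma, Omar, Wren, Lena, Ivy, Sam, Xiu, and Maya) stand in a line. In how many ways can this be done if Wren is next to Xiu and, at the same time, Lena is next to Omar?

2880

Treat {Wren,Xiu} as one block (2 orders) and {Lena,Omar} as another (2 orders).
That leaves 6 units to arrange: 2 × 2 × 6! = 4 × 720 = 2880.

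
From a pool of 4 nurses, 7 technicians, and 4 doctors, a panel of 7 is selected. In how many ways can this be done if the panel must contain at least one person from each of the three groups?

Unrestricted: C(15,7) = 6435 ways to pick any 7 of the 15.
Subtract selections that omit an entire group: no nurses → C(11,7) = 330; no technicians → C(8,7) = 8; no doctors → C(11,7) = 330.
Add back selections omitting two groups (i.e. drawn from a single group): C(4,7) + C(7,7) + C(4,7) = 1.
By inclusion–exclusion: 6435 − 668 + 1 = 5768.

5768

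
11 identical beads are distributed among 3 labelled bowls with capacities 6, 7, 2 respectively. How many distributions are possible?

12

Without the upper bounds there are C(13,2) = 78 ways to split 11 among 3 bowls.
Subtract solutions that violate a single cap (substitute x_i' = x_i − (cap_i+1)): x_1 ≥ 7 gives C(6,2) = 15; x_2 ≥ 8 gives C(5,2) = 10; x_3 ≥ 3 gives C(10,2) = 45. Together 70.
Add back pairs where two caps are both exceeded: 0 + 3 + 1 = 4.
By inclusion–exclusion the count is 78 − 70 + 4 = 12.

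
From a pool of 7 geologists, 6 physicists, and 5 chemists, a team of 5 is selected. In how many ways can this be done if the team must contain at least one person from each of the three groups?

With no constraint there are C(18,5) = 8568 possible selections.
Subtract selections that omit an entire group: no geologists → C(11,5) = 462; no physicists → C(12,5) = 792; no chemists → C(13,5) = 1287.
Add back selections omitting two groups (i.e. drawn from a single group): C(7,5) + C(6,5) + C(5,5) = 28.
By inclusion–exclusion: 8568 − 2541 + 28 = 6055.

6055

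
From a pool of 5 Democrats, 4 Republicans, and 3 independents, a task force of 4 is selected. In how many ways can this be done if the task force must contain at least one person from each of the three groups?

270

With no constraint there are C(12,4) = 495 possible selections.
Selections missing a whole group: no Democrats → C(7,4) = 35; no Republicans → C(8,4) = 70; no independents → C(9,4) = 126.
Add back selections omitting two groups (i.e. drawn from a single group): C(5,4) + C(4,4) + C(3,4) = 6.
By inclusion–exclusion: 495 − 231 + 6 = 270.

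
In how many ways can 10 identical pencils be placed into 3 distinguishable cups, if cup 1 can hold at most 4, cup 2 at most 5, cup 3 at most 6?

By stars and bars, unrestricted non-negative solutions to x_1+…+x_3 = 10 number C(10+2,2) = 66.
Subtract solutions that violate a single cap (substitute x_i' = x_i − (cap_i+1)): x_1 ≥ 5 gives C(7,2) = 21; x_2 ≥ 6 gives C(6,2) = 15; x_3 ≥ 7 gives C(5,2) = 10. Together 46.
No two caps can be exceeded simultaneously, so the pair terms are all 0.
By inclusion–exclusion the count is 66 − 46 + 0 = 20.

20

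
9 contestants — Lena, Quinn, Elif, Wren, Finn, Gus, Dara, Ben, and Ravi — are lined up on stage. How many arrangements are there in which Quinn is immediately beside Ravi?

Place the 7 others and the Quinn-Ravi pair as 8 objects in a line; the pair has 2 internal arrangements.
So the count is 2·(8)! = 80640.

80640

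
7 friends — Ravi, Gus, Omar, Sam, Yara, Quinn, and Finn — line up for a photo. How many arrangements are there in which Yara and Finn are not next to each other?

There are 7! = 5040 arrangements in all. If Yara and Finn are adjacent, merging them into one block gives 2·(6)! = 1440 arrangements.
Complementary counting: 5040 − 1440 = 3600.

3600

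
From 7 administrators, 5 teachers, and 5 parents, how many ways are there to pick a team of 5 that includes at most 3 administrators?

Split by how many administrators are chosen (0 through 3).
Sum: C(7,0)·C(10,5) + C(7,1)·C(10,4) + C(7,2)·C(10,3) + C(7,3)·C(10,2) = 252 + 1470 + 2520 + 1575 = 5817.

5817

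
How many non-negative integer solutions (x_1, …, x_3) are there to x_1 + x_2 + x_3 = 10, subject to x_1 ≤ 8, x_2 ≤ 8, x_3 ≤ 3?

Ignoring the caps, the number of non-negative solutions to x_1+…+x_3 = 10 is C(12,2) = 66.
Subtract solutions that violate a single cap (substitute x_i' = x_i − (cap_i+1)): x_1 ≥ 9 gives C(3,2) = 3; x_2 ≥ 9 gives C(3,2) = 3; x_3 ≥ 4 gives C(8,2) = 28. Together 34.
No two caps can be exceeded simultaneously, so the pair terms are all 0.
By inclusion–exclusion the count is 66 − 34 + 0 = 32.

32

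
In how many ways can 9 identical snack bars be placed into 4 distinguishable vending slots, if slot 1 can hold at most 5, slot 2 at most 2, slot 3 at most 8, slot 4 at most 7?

Ignoring the caps, the number of non-negative solutions to x_1+…+x_4 = 9 is C(12,3) = 220.
Subtract solutions that violate a single cap (substitute x_i' = x_i − (cap_i+1)): x_1 ≥ 6 gives C(6,3) = 20; x_2 ≥ 3 gives C(9,3) = 84; x_3 ≥ 9 gives C(3,3) = 1; x_4 ≥ 8 gives C(4,3) = 4. Together 109.
Add back pairs where two caps are both exceeded: 1 + 0 + 0 + 0 + 0 + 0 = 1.
By inclusion–exclusion the count is 220 − 109 + 1 = 112.

112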